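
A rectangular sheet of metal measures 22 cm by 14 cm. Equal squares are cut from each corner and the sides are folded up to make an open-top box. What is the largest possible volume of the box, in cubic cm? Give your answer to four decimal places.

385.7362

With cut size x, the volume is V(x) = x(22 − 2x)(14 − 2x) for 0 < x < 7.
V'(x) = 12x^2 − 144x + 308. Setting V'(x) = 0 gives x ≈ 2.7854 (the root in (0, 7)).
V''(x) = 24x − 144 is negative there, so this is the maximum; V ≈ 385.7362.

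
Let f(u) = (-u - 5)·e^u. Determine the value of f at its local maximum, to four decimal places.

0.0025

Differentiating with the product rule gives f'(u) = (-u - 6)·e^u. Since e^u > 0, the only critical point is u = -6.
f''(-6) has the same sign as -1 < 0, so this is a local maximum.
f(-6) = (1)·e^(-6) ≈ 0.0025.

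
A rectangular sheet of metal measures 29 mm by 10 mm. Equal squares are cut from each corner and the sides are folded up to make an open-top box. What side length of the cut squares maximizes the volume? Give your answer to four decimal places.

2.2475

With cut size x, the volume is V(x) = x(29 − 2x)(10 − 2x) for 0 < x < 5.
V'(x) = 12x^2 − 156x + 290. Setting V'(x) = 0 gives x ≈ 2.2475 (the root in (0, 5)).
V''(x) = 24x − 156 is negative there, so this is the maximum; V ≈ 303.1878.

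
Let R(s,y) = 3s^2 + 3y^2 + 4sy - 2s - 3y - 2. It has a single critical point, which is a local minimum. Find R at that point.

∂R/∂s = 6s + 4y - 2 = 0 and ∂R/∂y = 4s + 6y - 3 = 0, so (s, y) = (0, 1/2).
The Hessian has R_{ss} = 6, R_{yy} = 6, R_{sy} = 4, giving D = 20 > 0 with R_{ss} > 0, so the point is a local minimum.
R(0, 1/2) = -11/4.

-11/4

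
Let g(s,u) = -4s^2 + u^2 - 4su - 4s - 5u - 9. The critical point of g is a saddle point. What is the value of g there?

∂g/∂s = -8s - 4u - 4 = 0 and ∂g/∂u = -4s + 2u - 5 = 0, so (s, u) = (-7/8, 3/4).
The Hessian has g_{ss} = -8, g_{uu} = 2, g_{su} = -4, giving D = -32 < 0, so the point is a saddle point.
g(-7/8, 3/4) = -73/8.

-73/8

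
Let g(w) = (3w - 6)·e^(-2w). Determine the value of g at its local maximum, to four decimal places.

0.0101

g'(w) = 3·e^(-2w) + (3w - 6)·(-2)·e^(-2w) = (-6w + 15)·e^(-2w). Since e^(-2w) > 0, the only critical point is w = 5/2.
g''(5/2) has the same sign as -6 < 0, so this is a local maximum.
g(5/2) = (3/2)·e^(-5) ≈ 0.0101.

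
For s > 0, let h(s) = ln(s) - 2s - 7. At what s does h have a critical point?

1/2

h'(s) = 1/s − 2 = 0 gives s = 1/2.
h''(s) = -1/s², which is negative for s > 0, so this is a local maximum.
h(1/2) = 1·ln(1/2) - 1 - 7 ≈ -8.6931.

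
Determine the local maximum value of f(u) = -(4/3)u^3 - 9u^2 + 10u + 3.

Critical points: f'(u) = -4u^2 - 18u + 10 vanishes at u = -5, 1/2.
Since f''(u) = -8u - 18, we get f''(-5) = 22 > 0 ⇒ local minimum; f''(1/2) = -22 < 0 ⇒ local maximum.
The local maximum is f(1/2) = 67/12.

67/12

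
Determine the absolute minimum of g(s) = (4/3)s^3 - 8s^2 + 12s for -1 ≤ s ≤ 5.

-64/3

The derivative is 4s^2 - 16s + 12, which vanishes at s = 1 and s = 3.
Evaluating at the critical points and endpoints: g(-1) = -64/3,  g(1) = 16/3,  g(3) = 0,  g(5) = 80/3.
So the minimum is g(-1) = -64/3.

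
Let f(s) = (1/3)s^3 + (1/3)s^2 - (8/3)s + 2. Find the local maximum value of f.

6

f'(s) = s^2 + (2/3)s - 8/3. Setting f'(s) = 0 gives s ∈ {-2, 4/3}.
Since f''(s) = 2s + 2/3, we get f''(-2) = -10/3 < 0 ⇒ local maximum; f''(4/3) = 10/3 > 0 ⇒ local minimum.
So the local maximum value is f(-2) = 6.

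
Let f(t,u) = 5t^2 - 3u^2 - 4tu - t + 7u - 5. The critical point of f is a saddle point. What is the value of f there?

∂f/∂t = 10t - 4u - 1 = 0 and ∂f/∂u = -4t - 6u + 7 = 0, so (t, u) = (17/38, 33/38).
The Hessian has f_{tt} = 10, f_{uu} = -6, f_{tu} = -4, giving D = -76 < 0, so the point is a saddle point.
f(17/38, 33/38) = -83/38.

-83/38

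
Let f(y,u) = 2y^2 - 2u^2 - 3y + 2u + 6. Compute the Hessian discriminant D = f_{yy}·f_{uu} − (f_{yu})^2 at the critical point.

-16

∂f/∂y = 4y - 3 = 0 and ∂f/∂u = -4u + 2 = 0, so (y, u) = (3/4, 1/2).
The Hessian has f_{yy} = 4, f_{uu} = -4, f_{yu} = 0, giving D = -16 < 0, so the point is a saddle point.
D = (4)·(-4) − (0)^2 = -16.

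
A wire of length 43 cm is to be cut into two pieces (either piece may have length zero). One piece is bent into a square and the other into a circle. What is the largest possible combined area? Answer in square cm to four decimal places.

147.1387

Let x be the length used for the square. Square side x/4; circle radius (43−x)/(2π).
A(x) = (x/4)² + π·((43−x)/(2π))² = x²/16 + (43−x)²/(4π) for 0 ≤ x ≤ 43. A'(x) = x/8 − (43−x)/(2π) = 0 gives x = 4·43/(π+4) ≈ 24.0843.
A'' > 0, so the interior critical point is a minimum; the maximum is at an endpoint. A(0) = 147.1387 and A(43) = 115.5625, so the largest area is 147.1387.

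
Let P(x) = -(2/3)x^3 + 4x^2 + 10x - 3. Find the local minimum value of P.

Critical points: P'(x) = -2x^2 + 8x + 10 vanishes at x = -1, 5.
Second-derivative test with P''(x) = -4x + 8: P''(-1) = 12 > 0 ⇒ local minimum; P''(5) = -12 < 0 ⇒ local maximum.
The local minimum is P(-1) = -25/3.

-25/3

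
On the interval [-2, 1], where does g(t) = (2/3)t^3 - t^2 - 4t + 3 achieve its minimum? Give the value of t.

1

The derivative is 2t^2 - 2t - 4, whose only zero in [-2, 1] is t = -1.
Candidates: g(-2) = 5/3, g(-1) = 16/3, g(1) = -4/3.
Hence the absolute minimum is -4/3 at t = 1.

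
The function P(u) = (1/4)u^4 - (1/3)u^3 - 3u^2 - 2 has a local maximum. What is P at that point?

-2

P'(u) = u^3 - u^2 - 6u. Setting P'(u) = 0 gives u ∈ {-2, 0, 3}.
Second-derivative test with P''(u) = 3u^2 - 2u - 6: P''(-2) = 10 > 0 ⇒ local minimum; P''(0) = -6 < 0 ⇒ local maximum; P''(3) = 15 > 0 ⇒ local minimum.
So the local maximum value is P(0) = -2.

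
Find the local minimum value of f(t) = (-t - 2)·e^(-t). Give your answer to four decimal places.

By the product rule, f'(t) = (t + 1)·e^(-t). Since e^(-t) > 0, the only critical point is t = -1.
f''(-1) has the same sign as 1 > 0, so this is a local minimum.
f(-1) = (-1)·e^(1) ≈ -2.7183.

-2.7183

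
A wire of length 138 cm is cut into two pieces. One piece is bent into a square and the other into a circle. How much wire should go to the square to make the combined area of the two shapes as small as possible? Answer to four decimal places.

Let x be the length used for the square. Square side x/4; circle radius (138−x)/(2π).
A(x) = (x/4)² + π·((138−x)/(2π))² = x²/16 + (138−x)²/(4π) for 0 ≤ x ≤ 138. A'(x) = x/8 − (138−x)/(2π) = 0 gives x = 4·138/(π+4) ≈ 77.2937.
A'' = 1/8 + 1/(2π) > 0, so this gives the minimum combined area; x ≈ 77.2937 cm to the square.

77.2937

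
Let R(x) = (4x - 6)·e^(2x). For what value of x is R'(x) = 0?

1

R'(x) = 4·e^(2x) + (4x - 6)·2·e^(2x) = (8x - 8)·e^(2x). Since e^(2x) > 0, the only critical point is x = 1.
R''(1) has the same sign as 8 > 0, so this is a local minimum.
R(1) = (-2)·e^(2) ≈ -14.7781.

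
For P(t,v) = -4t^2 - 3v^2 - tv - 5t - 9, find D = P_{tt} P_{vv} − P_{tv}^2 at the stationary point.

∂P/∂t = -8t - v - 5 = 0 and ∂P/∂v = -t - 6v = 0, so (t, v) = (-30/47, 5/47).
The Hessian has P_{tt} = -8, P_{vv} = -6, P_{tv} = -1, giving D = 47 > 0 with P_{tt} < 0, so the point is a local maximum.
D = (-8)·(-6) − (-1)^2 = 47.

47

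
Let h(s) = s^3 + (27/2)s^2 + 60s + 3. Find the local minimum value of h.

h'(s) = 3s^2 + 27s + 60. Setting h'(s) = 0 gives s ∈ {-5, -4}.
Since h''(s) = 6s + 27, we get h''(-5) = -3 < 0 ⇒ local maximum; h''(-4) = 3 > 0 ⇒ local minimum.
Thus h has its local minimum at s = -4, with value -85.

-85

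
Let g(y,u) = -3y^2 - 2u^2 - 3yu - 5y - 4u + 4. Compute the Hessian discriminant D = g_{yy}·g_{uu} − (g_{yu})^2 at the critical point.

15

∂g/∂y = -6y - 3u - 5 = 0 and ∂g/∂u = -3y - 4u - 4 = 0, so (y, u) = (-8/15, -3/5).
The Hessian has g_{yy} = -6, g_{uu} = -4, g_{yu} = -3, giving D = 15 > 0 with g_{yy} < 0, so the point is a local maximum.
D = (-6)·(-4) − (-3)^2 = 15.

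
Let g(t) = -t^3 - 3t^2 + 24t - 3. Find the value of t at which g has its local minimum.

-4

Critical points: g'(t) = -3t^2 - 6t + 24 vanishes at t = -4, 2.
Since g''(t) = -6t - 6, we get g''(-4) = 18 > 0 ⇒ local minimum; g''(2) = -18 < 0 ⇒ local maximum.
So the local minimum value is g(-4) = -83.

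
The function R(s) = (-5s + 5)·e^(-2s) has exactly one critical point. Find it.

3/2

R'(s) = (-5)·e^(-2s) + (-5s + 5)·(-2)·e^(-2s) = (10s - 15)·e^(-2s). Since e^(-2s) > 0, the only critical point is s = 3/2.
R''(3/2) has the same sign as 10 > 0, so this is a local minimum.
R(3/2) = (-5/2)·e^(-3) ≈ -0.1245.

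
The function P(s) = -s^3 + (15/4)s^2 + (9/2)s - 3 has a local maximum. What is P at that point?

Critical points: P'(s) = -3s^2 + (15/2)s + 9/2 vanishes at s = -1/2, 3.
Second-derivative test with P''(s) = -6s + 15/2: P''(-1/2) = 21/2 > 0 ⇒ local minimum; P''(3) = -21/2 < 0 ⇒ local maximum.
So the local maximum value is P(3) = 69/4.

69/4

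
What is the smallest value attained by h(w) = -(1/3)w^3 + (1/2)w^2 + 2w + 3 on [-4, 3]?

11/6

h'(w) = -w^2 + w + 2, which vanishes at w = -1 and w = 2.
Evaluating at the critical points and endpoints: h(-4) = 73/3; h(-1) = 11/6; h(2) = 19/3; h(3) = 9/2.
The minimum over the interval is 11/6, attained at w = -1.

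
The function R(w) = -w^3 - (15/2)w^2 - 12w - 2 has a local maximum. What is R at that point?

R'(w) = -3w^2 - 15w - 12. Setting R'(w) = 0 gives w ∈ {-4, -1}.
Second-derivative test with R''(w) = -6w - 15: R''(-4) = 9 > 0 ⇒ local minimum; R''(-1) = -9 < 0 ⇒ local maximum.
The local maximum is R(-1) = 7/2.

7/2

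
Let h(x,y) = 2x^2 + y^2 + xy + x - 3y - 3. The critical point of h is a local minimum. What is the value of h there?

∂h/∂x = 4x + y + 1 = 0 and ∂h/∂y = x + 2y - 3 = 0, so (x, y) = (-5/7, 13/7).
The Hessian has h_{xx} = 4, h_{yy} = 2, h_{xy} = 1, giving D = 7 > 0 with h_{xx} > 0, so the point is a local minimum.
h(-5/7, 13/7) = -43/7.

-43/7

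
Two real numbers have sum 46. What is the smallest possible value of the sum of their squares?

1058

With a + b = 46, a^2 + b^2 = a^2 + (46 − a)^2.
The derivative 2a − 2(46 − a) = 4a − 92 vanishes at a = 23; second derivative 4 > 0, a minimum.
The minimum is 2·(23)^2 = 1058.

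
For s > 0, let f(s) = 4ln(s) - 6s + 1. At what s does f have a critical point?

2/3

f'(s) = 4/s − 6 = 0 gives s = 2/3.
f''(s) = -4/s², which is negative for s > 0, so this is a local maximum.
f(2/3) = 4·ln(2/3) - 4 + 1 ≈ -4.6219.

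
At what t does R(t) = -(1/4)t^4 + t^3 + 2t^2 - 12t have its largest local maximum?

R'(t) = -t^3 + 3t^2 + 4t - 12. Setting R'(t) = 0 gives t ∈ {-2, 2, 3}.
Since R''(t) = -3t^2 + 6t + 4, we get R''(-2) = -20 < 0 ⇒ local maximum; R''(2) = 4 > 0 ⇒ local minimum; R''(3) = -5 < 0 ⇒ local maximum.
So the largest local maximum value is R(-2) = 20.

-2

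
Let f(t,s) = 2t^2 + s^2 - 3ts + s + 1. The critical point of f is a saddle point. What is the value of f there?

∂f/∂t = 4t - 3s = 0 and ∂f/∂s = -3t + 2s + 1 = 0, so (t, s) = (3, 4).
The Hessian has f_{tt} = 4, f_{ss} = 2, f_{ts} = -3, giving D = -1 < 0, so the point is a saddle point.
f(3, 4) = 3.

3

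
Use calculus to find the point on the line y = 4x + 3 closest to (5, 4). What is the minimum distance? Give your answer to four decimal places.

Minimize D(x)^2 = (x - 5)^2 + (4x - 1)^2.
d/dx[D^2] = 2(x - 5) + 2·4·(4x - 1) = 0 ⇒ x = 9/17.
Then y = 87/17 and the distance is √(361/17) ≈ 4.6082.

4.6082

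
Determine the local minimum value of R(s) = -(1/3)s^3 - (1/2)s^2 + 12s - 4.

Critical points: R'(s) = -s^2 - s + 12 vanishes at s = -4, 3.
R''(s) = -2s - 1. R''(-4) = 7 > 0 ⇒ local minimum; R''(3) = -7 < 0 ⇒ local maximum.
So the local minimum value is R(-4) = -116/3.

-116/3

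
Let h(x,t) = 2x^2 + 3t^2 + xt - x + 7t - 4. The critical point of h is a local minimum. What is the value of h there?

-200/23

∂h/∂x = 4x + t - 1 = 0 and ∂h/∂t = x + 6t + 7 = 0, so (x, t) = (13/23, -29/23).
The Hessian has h_{xx} = 4, h_{tt} = 6, h_{xt} = 1, giving D = 23 > 0 with h_{xx} > 0, so the point is a local minimum.
h(13/23, -29/23) = -200/23.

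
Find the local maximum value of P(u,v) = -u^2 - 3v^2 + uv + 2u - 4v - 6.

-46/11

∂P/∂u = -2u + v + 2 = 0 and ∂P/∂v = u - 6v - 4 = 0, so (u, v) = (8/11, -6/11).
The Hessian has P_{uu} = -2, P_{vv} = -6, P_{uv} = 1, giving D = 11 > 0 with P_{uu} < 0, so the point is a local maximum.
P(8/11, -6/11) = -46/11.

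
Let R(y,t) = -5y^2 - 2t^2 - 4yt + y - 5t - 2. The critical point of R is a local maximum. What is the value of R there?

∂R/∂y = -10y - 4t + 1 = 0 and ∂R/∂t = -4y - 4t - 5 = 0, so (y, t) = (1, -9/4).
The Hessian has R_{yy} = -10, R_{tt} = -4, R_{yt} = -4, giving D = 24 > 0 with R_{yy} < 0, so the point is a local maximum.
R(1, -9/4) = 33/8.

33/8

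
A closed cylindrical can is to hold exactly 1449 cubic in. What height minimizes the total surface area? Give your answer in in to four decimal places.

With radius r and height h, πr²h = 1449 so h = 1449/(πr²), and S(r) = 2πr² + 2πrh = 2πr² + 2·1449/r.
S'(r) = 4πr − 2·1449/r² = 0 ⇒ r³ = 1449/(2π), so r ≈ 6.1324 and h = 2r ≈ 12.2648.
S''(r) = 4π + 4·1449/r³ > 0, so this is the minimum; S ≈ 708.8595.

12.2648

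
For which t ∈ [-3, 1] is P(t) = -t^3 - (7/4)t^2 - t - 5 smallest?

1

The derivative is -3t^2 - (7/2)t - 1, which vanishes at t = -2/3 and t = -1/2.
Compare values at every candidate in [-3, 1]: P(-3) = 37/4, P(-2/3) = -130/27, P(-1/2) = -77/16, P(1) = -35/4.
So the minimum is P(1) = -35/4.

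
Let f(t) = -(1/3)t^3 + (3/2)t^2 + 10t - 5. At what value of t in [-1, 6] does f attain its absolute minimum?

The derivative is -t^2 + 3t + 10, whose only zero in [-1, 6] is t = 5.
Evaluating at the critical points and endpoints: f(-1) = -79/6, f(5) = 245/6, f(6) = 37.
So the minimum is f(-1) = -79/6.

-1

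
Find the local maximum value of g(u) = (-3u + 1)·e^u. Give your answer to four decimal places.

1.5403

g'(u) = (-3)·e^u + (-3u + 1)·1·e^u = (-3u - 2)·e^u. Since e^u > 0, the only critical point is u = -2/3.
g''(-2/3) has the same sign as -3 < 0, so this is a local maximum.
g(-2/3) = (3)·e^(-2/3) ≈ 1.5403.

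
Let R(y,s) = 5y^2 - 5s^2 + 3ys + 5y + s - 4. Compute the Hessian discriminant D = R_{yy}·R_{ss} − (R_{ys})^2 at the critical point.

-109

∂R/∂y = 10y + 3s + 5 = 0 and ∂R/∂s = 3y - 10s + 1 = 0, so (y, s) = (-53/109, -5/109).
The Hessian has R_{yy} = 10, R_{ss} = -10, R_{ys} = 3, giving D = -109 < 0, so the point is a saddle point.
D = (10)·(-10) − (3)^2 = -109.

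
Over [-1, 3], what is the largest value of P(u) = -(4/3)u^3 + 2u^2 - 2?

4/3

Differentiating, P'(u) = -4u^2 + 4u; which vanishes at u = 0 and u = 1.
Evaluating at the critical points and endpoints: P(-1) = 4/3; P(0) = -2; P(1) = -4/3; P(3) = -20.
Hence the absolute maximum is 4/3 at u = -1.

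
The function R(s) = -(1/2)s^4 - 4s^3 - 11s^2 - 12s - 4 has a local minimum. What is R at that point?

R'(s) = -2s^3 - 12s^2 - 22s - 12. Setting R'(s) = 0 gives s ∈ {-3, -2, -1}.
Since R''(s) = -6s^2 - 24s - 22, we get R''(-3) = -4 < 0 ⇒ local maximum; R''(-2) = 2 > 0 ⇒ local minimum; R''(-1) = -4 < 0 ⇒ local maximum.
So the local minimum value is R(-2) = 0.

0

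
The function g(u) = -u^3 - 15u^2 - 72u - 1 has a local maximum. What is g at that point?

111

g'(u) = -3u^2 - 30u - 72 = 0 at u = -6, -4.
g''(u) = -6u - 30. g''(-6) = 6 > 0 ⇒ local minimum; g''(-4) = -6 < 0 ⇒ local maximum.
Thus g has its local maximum at u = -4, with value 111.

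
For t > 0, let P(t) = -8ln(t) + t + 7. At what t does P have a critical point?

8

P'(t) = -8/t + 1 = 0 gives t = 8.
P''(t) = 8/t², which is positive for t > 0, so this is a local minimum.
P(8) = -8·ln(8) + 8 + 7 ≈ -1.6355.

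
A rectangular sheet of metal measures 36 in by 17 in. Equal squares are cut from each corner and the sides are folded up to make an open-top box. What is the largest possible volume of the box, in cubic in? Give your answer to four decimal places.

1016.1385

With cut size x, the volume is V(x) = x(36 − 2x)(17 − 2x) for 0 < x < 8.5.
V'(x) = 12x^2 − 212x + 612. Setting V'(x) = 0 gives x ≈ 3.6345 (the root in (0, 8.5)).
V''(x) = 24x − 212 is negative there, so this is the maximum; V ≈ 1016.1385.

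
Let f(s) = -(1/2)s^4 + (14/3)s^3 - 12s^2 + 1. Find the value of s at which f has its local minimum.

3

f'(s) = -2s^3 + 14s^2 - 24s. Setting f'(s) = 0 gives s ∈ {0, 3, 4}.
Since f''(s) = -6s^2 + 28s - 24, we get f''(0) = -24 < 0 ⇒ local maximum; f''(3) = 6 > 0 ⇒ local minimum; f''(4) = -8 < 0 ⇒ local maximum.
The local minimum is f(3) = -43/2.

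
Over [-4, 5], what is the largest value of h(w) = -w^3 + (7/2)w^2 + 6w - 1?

95

The derivative is -3w^2 + 7w + 6, which vanishes at w = -2/3 and w = 3.
Evaluating at the critical points and endpoints: h(-4) = 95; h(-2/3) = -85/27; h(3) = 43/2; h(5) = -17/2.
The maximum over the interval is 95, attained at w = -4.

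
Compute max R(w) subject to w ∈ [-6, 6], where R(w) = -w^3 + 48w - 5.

123

The derivative is -3w^2 + 48, which vanishes at w = -4 and w = 4.
Compare values at every candidate in [-6, 6]: R(-6) = -77; R(-4) = -133; R(4) = 123; R(6) = 67.
Hence the absolute maximum is 123 at w = 4.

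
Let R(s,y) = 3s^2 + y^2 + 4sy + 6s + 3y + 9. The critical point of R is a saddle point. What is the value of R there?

∂R/∂s = 6s + 4y + 6 = 0 and ∂R/∂y = 4s + 2y + 3 = 0, so (s, y) = (0, -3/2).
The Hessian has R_{ss} = 6, R_{yy} = 2, R_{sy} = 4, giving D = -4 < 0, so the point is a saddle point.
R(0, -3/2) = 27/4.

27/4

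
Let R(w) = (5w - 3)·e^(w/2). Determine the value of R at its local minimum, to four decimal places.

-4.9659

Differentiating with the product rule gives R'(w) = ((5/2)w + 7/2)·e^(w/2). Since e^(w/2) > 0, the only critical point is w = -7/5.
R''(-7/5) has the same sign as 5/2 > 0, so this is a local minimum.
R(-7/5) = (-10)·e^(-7/10) ≈ -4.9659.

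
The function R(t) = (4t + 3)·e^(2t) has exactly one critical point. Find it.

R'(t) = 4·e^(2t) + (4t + 3)·2·e^(2t) = (8t + 10)·e^(2t). Since e^(2t) > 0, the only critical point is t = -5/4.
R''(-5/4) has the same sign as 8 > 0, so this is a local minimum.
R(-5/4) = (-2)·e^(-5/2) ≈ -0.1642.

-5/4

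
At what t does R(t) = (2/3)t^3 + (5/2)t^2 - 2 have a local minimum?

0

Critical points: R'(t) = 2t^2 + 5t vanishes at t = -5/2, 0.
Second-derivative test with R''(t) = 4t + 5: R''(-5/2) = -5 < 0 ⇒ local maximum; R''(0) = 5 > 0 ⇒ local minimum.
So the local minimum value is R(0) = -2.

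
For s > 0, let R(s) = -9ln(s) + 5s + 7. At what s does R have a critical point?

R'(s) = -9/s + 5 = 0 gives s = 9/5.
R''(s) = 9/s², which is positive for s > 0, so this is a local minimum.
R(9/5) = -9·ln(9/5) + 9 + 7 ≈ 10.7099.

9/5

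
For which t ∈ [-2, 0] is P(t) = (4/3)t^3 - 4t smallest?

The derivative is 4t^2 - 4, whose only zero in [-2, 0] is t = -1.
Compare values at every candidate in [-2, 0]: P(-2) = -8/3,  P(-1) = 8/3,  P(0) = 0.
So the minimum is P(-2) = -8/3.

-2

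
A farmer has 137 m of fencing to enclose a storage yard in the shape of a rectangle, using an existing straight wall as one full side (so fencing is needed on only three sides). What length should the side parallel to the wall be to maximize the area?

Let the sides perpendicular to the wall have length x and the parallel side y, so 2x + y = 137 and the area is A = xy = x(137 − 2x).
A'(x) = 137 − 4x = 0 gives x = 137/4, and A''(x) = −4 < 0 confirms a maximum.
Then y = 137 − 2·137/4 = 137/2 and A = 18769/8.

137/2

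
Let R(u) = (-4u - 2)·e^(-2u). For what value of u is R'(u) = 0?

0

R'(u) = (-4)·e^(-2u) + (-4u - 2)·(-2)·e^(-2u) = (8u)·e^(-2u). Since e^(-2u) > 0, the only critical point is u = 0.
R''(0) has the same sign as 8 > 0, so this is a local minimum.
R(0) = (-2)·e^(0) ≈ -2.0000.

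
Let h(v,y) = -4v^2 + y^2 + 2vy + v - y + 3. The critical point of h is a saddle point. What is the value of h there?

59/20

∂h/∂v = -8v + 2y + 1 = 0 and ∂h/∂y = 2v + 2y - 1 = 0, so (v, y) = (1/5, 3/10).
The Hessian has h_{vv} = -8, h_{yy} = 2, h_{vy} = 2, giving D = -20 < 0, so the point is a saddle point.
h(1/5, 3/10) = 59/20.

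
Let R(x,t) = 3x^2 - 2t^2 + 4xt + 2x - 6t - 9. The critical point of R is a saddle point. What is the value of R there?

-53/10

∂R/∂x = 6x + 4t + 2 = 0 and ∂R/∂t = 4x - 4t - 6 = 0, so (x, t) = (2/5, -11/10).
The Hessian has R_{xx} = 6, R_{tt} = -4, R_{xt} = 4, giving D = -40 < 0, so the point is a saddle point.
R(2/5, -11/10) = -53/10.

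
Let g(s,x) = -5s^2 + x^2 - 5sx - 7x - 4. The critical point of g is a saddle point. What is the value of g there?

-85/9

∂g/∂s = -10s - 5x = 0 and ∂g/∂x = -5s + 2x - 7 = 0, so (s, x) = (-7/9, 14/9).
The Hessian has g_{ss} = -10, g_{xx} = 2, g_{sx} = -5, giving D = -45 < 0, so the point is a saddle point.
g(-7/9, 14/9) = -85/9.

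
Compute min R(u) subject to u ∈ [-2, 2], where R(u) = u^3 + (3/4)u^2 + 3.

The derivative is 3u^2 + (3/2)u, which vanishes at u = -1/2 and u = 0.
Candidates: R(-2) = -2,  R(-1/2) = 49/16,  R(0) = 3,  R(2) = 14.
Hence the absolute minimum is -2 at u = -2.

-2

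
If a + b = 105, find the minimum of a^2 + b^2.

With a + b = 105, a^2 + b^2 = a^2 + (105 − a)^2.
The derivative 2a − 2(105 − a) = 4a − 210 vanishes at a = 105/2; second derivative 4 > 0, a minimum.
The minimum is 2·(105/2)^2 = 11025/2.

11025/2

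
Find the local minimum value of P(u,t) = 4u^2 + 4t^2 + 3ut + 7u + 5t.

∂P/∂u = 8u + 3t + 7 = 0 and ∂P/∂t = 3u + 8t + 5 = 0, so (u, t) = (-41/55, -19/55).
The Hessian has P_{uu} = 8, P_{tt} = 8, P_{ut} = 3, giving D = 55 > 0 with P_{uu} > 0, so the point is a local minimum.
P(-41/55, -19/55) = -191/55.

-191/55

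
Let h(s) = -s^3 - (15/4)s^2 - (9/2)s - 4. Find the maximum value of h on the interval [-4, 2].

18

Differentiating, h'(s) = -3s^2 - (15/2)s - 9/2; which vanishes at s = -3/2 and s = -1.
Compare values at every candidate in [-4, 2]: h(-4) = 18,  h(-3/2) = -37/16,  h(-1) = -9/4,  h(2) = -36.
So the maximum is h(-4) = 18.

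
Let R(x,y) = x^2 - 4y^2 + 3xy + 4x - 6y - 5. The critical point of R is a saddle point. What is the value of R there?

∂R/∂x = 2x + 3y + 4 = 0 and ∂R/∂y = 3x - 8y - 6 = 0, so (x, y) = (-14/25, -24/25).
The Hessian has R_{xx} = 2, R_{yy} = -8, R_{xy} = 3, giving D = -25 < 0, so the point is a saddle point.
R(-14/25, -24/25) = -81/25.

-81/25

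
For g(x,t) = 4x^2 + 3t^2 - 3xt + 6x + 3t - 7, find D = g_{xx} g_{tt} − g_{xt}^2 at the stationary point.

∂g/∂x = 8x - 3t + 6 = 0 and ∂g/∂t = -3x + 6t + 3 = 0, so (x, t) = (-15/13, -14/13).
The Hessian has g_{xx} = 8, g_{tt} = 6, g_{xt} = -3, giving D = 39 > 0 with g_{xx} > 0, so the point is a local minimum.
D = (8)·(6) − (-3)^2 = 39.

39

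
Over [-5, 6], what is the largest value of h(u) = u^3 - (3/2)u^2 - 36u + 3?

141/2

Differentiating, h'(u) = 3u^2 - 3u - 36; which vanishes at u = -3 and u = 4.
Evaluating at the critical points and endpoints: h(-5) = 41/2, h(-3) = 141/2, h(4) = -101, h(6) = -51.
The maximum over the interval is 141/2, attained at u = -3.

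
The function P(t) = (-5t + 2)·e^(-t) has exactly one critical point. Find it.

Differentiating with the product rule gives P'(t) = (5t - 7)·e^(-t). Since e^(-t) > 0, the only critical point is t = 7/5.
P''(7/5) has the same sign as 5 > 0, so this is a local minimum.
P(7/5) = (-5)·e^(-7/5) ≈ -1.2330.

7/5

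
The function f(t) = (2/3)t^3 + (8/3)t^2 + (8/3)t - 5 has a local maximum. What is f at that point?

-5

f'(t) = 2t^2 + (16/3)t + 8/3. Setting f'(t) = 0 gives t ∈ {-2, -2/3}.
f''(t) = 4t + 16/3. f''(-2) = -8/3 < 0 ⇒ local maximum; f''(-2/3) = 8/3 > 0 ⇒ local minimum.
So the local maximum value is f(-2) = -5.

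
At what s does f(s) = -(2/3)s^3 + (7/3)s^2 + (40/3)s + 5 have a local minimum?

-5/3

f'(s) = -2s^2 + (14/3)s + 40/3 = 0 at s = -5/3, 4.
Second-derivative test with f''(s) = -4s + 14/3: f''(-5/3) = 34/3 > 0 ⇒ local minimum; f''(4) = -34/3 < 0 ⇒ local maximum.
So the local minimum value is f(-5/3) = -620/81.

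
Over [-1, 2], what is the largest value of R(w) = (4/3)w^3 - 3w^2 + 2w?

The derivative is 4w^2 - 6w + 2, which vanishes at w = 1/2 and w = 1.
Compare values at every candidate in [-1, 2]: R(-1) = -19/3,  R(1/2) = 5/12,  R(1) = 1/3,  R(2) = 8/3.
The maximum over the interval is 8/3, attained at w = 2.

8/3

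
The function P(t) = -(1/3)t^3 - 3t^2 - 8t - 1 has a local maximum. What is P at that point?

17/3

P'(t) = -t^2 - 6t - 8 = 0 at t = -4, -2.
Since P''(t) = -2t - 6, we get P''(-4) = 2 > 0 ⇒ local minimum; P''(-2) = -2 < 0 ⇒ local maximum.
Thus P has its local maximum at t = -2, with value 17/3.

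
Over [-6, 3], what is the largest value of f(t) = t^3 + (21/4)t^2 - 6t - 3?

Differentiating, f'(t) = 3t^2 + (21/2)t - 6; which vanishes at t = -4 and t = 1/2.
Candidates: f(-6) = 6,  f(-4) = 41,  f(1/2) = -73/16,  f(3) = 213/4.
So the maximum is f(3) = 213/4.

213/4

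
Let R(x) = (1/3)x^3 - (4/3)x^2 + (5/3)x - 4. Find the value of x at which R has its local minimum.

5/3

R'(x) = x^2 - (8/3)x + 5/3 = 0 at x = 1, 5/3.
Second-derivative test with R''(x) = 2x - 8/3: R''(1) = -2/3 < 0 ⇒ local maximum; R''(5/3) = 2/3 > 0 ⇒ local minimum.
The local minimum is R(5/3) = -274/81.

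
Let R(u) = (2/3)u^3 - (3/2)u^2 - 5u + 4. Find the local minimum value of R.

-179/24

R'(u) = 2u^2 - 3u - 5. Setting R'(u) = 0 gives u ∈ {-1, 5/2}.
Since R''(u) = 4u - 3, we get R''(-1) = -7 < 0 ⇒ local maximum; R''(5/2) = 7 > 0 ⇒ local minimum.
The local minimum is R(5/2) = -179/24.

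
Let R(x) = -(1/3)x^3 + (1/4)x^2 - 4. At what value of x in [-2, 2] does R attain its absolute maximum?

-2

The derivative is -x^2 + (1/2)x, which vanishes at x = 0 and x = 1/2.
Compare values at every candidate in [-2, 2]: R(-2) = -1/3; R(0) = -4; R(1/2) = -191/48; R(2) = -17/3.
The maximum over the interval is -1/3, attained at x = -2.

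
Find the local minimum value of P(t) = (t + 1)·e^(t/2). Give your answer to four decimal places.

P'(t) = 1·e^(t/2) + (t + 1)·(1/2)·e^(t/2) = ((1/2)t + 3/2)·e^(t/2). Since e^(t/2) > 0, the only critical point is t = -3.
P''(-3) has the same sign as 1/2 > 0, so this is a local minimum.
P(-3) = (-2)·e^(-3/2) ≈ -0.4463.

-0.4463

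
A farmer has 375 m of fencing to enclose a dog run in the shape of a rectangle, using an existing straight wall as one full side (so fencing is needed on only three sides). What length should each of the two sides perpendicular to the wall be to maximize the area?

Let the sides perpendicular to the wall have length x and the parallel side y, so 2x + y = 375 and the area is A = xy = x(375 − 2x).
A'(x) = 375 − 4x = 0 gives x = 375/4, and A''(x) = −4 < 0 confirms a maximum.
Then y = 375 − 2·375/4 = 375/2 and A = 140625/8.

375/4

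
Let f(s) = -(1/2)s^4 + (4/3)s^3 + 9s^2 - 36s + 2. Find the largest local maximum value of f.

Critical points: f'(s) = -2s^3 + 4s^2 + 18s - 36 vanishes at s = -3, 2, 3.
f''(s) = -6s^2 + 8s + 18. f''(-3) = -60 < 0 ⇒ local maximum; f''(2) = 10 > 0 ⇒ local minimum; f''(3) = -12 < 0 ⇒ local maximum.
Thus f has its largest local maximum at s = -3, with value 229/2.

229/2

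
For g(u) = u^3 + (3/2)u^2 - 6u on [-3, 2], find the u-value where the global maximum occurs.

-2

g'(u) = 3u^2 + 3u - 6, which vanishes at u = -2 and u = 1.
Evaluating at the critical points and endpoints: g(-3) = 9/2, g(-2) = 10, g(1) = -7/2, g(2) = 2.
The maximum over the interval is 10, attained at u = -2.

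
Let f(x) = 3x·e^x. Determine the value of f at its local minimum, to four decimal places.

By the product rule, f'(x) = (3x + 3)·e^x. Since e^x > 0, the only critical point is x = -1.
f''(-1) has the same sign as 3 > 0, so this is a local minimum.
f(-1) = (-3)·e^(-1) ≈ -1.1036.

-1.1036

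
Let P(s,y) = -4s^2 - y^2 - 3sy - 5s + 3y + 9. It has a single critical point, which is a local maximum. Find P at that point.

∂P/∂s = -8s - 3y - 5 = 0 and ∂P/∂y = -3s - 2y + 3 = 0, so (s, y) = (-19/7, 39/7).
The Hessian has P_{ss} = -8, P_{yy} = -2, P_{sy} = -3, giving D = 7 > 0 with P_{ss} < 0, so the point is a local maximum.
P(-19/7, 39/7) = 169/7.

169/7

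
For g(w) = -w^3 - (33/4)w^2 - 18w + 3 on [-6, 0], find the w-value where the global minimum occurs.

g'(w) = -3w^2 - (33/2)w - 18, which vanishes at w = -4 and w = -3/2.
Compare values at every candidate in [-6, 0]: g(-6) = 30, g(-4) = 7, g(-3/2) = 237/16, g(0) = 3.
The minimum over the interval is 3, attained at w = 0.

0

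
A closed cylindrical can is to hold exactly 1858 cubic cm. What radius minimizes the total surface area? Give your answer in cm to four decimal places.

With radius r and height h, πr²h = 1858 so h = 1858/(πr²), and S(r) = 2πr² + 2πrh = 2πr² + 2·1858/r.
S'(r) = 4πr − 2·1858/r² = 0 ⇒ r³ = 1858/(2π), so r ≈ 6.6623 and h = 2r ≈ 13.3245.
S''(r) = 4π + 4·1858/r³ > 0, so this is the minimum; S ≈ 836.6523.

6.6623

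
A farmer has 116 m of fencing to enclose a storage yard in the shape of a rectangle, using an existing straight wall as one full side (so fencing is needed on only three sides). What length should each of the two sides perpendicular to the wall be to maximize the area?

29

Let the sides perpendicular to the wall have length x and the parallel side y, so 2x + y = 116 and the area is A = xy = x(116 − 2x).
A'(x) = 116 − 4x = 0 gives x = 29, and A''(x) = −4 < 0 confirms a maximum.
Then y = 116 − 2·29 = 58 and A = 1682.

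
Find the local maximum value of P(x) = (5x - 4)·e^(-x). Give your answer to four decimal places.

P'(x) = 5·e^(-x) + (5x - 4)·(-1)·e^(-x) = (-5x + 9)·e^(-x). Since e^(-x) > 0, the only critical point is x = 9/5.
P''(9/5) has the same sign as -5 < 0, so this is a local maximum.
P(9/5) = (5)·e^(-9/5) ≈ 0.8265.

0.8265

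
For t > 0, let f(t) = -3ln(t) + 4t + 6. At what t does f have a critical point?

f'(t) = -3/t + 4 = 0 gives t = 3/4.
f''(t) = 3/t², which is positive for t > 0, so this is a local minimum.
f(3/4) = -3·ln(3/4) + 3 + 6 ≈ 9.8630.

3/4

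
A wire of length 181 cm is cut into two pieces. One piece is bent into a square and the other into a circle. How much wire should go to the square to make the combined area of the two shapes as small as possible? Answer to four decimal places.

101.3779

Let x be the length used for the square. Square side x/4; circle radius (181−x)/(2π).
A(x) = (x/4)² + π·((181−x)/(2π))² = x²/16 + (181−x)²/(4π) for 0 ≤ x ≤ 181. A'(x) = x/8 − (181−x)/(2π) = 0 gives x = 4·181/(π+4) ≈ 101.3779.
A'' = 1/8 + 1/(2π) > 0, so this gives the minimum combined area; x ≈ 101.3779 cm to the square.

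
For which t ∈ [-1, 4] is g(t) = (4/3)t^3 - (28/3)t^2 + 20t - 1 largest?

Differentiating, g'(t) = 4t^2 - (56/3)t + 20; which vanishes at t = 5/3 and t = 3.
Evaluating at the critical points and endpoints: g(-1) = -95/3,  g(5/3) = 1019/81,  g(3) = 11,  g(4) = 15.
The maximum over the interval is 15, attained at t = 4.

4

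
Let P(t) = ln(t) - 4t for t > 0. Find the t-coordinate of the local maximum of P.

P'(t) = 1/t − 4 = 0 gives t = 1/4.
P''(t) = -1/t², which is negative for t > 0, so this is a local maximum.
P(1/4) = 1·ln(1/4) - 1 ≈ -2.3863.

1/4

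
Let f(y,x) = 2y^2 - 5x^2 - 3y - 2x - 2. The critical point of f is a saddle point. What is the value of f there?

-117/40

∂f/∂y = 4y - 3 = 0 and ∂f/∂x = -10x - 2 = 0, so (y, x) = (3/4, -1/5).
The Hessian has f_{yy} = 4, f_{xx} = -10, f_{yx} = 0, giving D = -40 < 0, so the point is a saddle point.
f(3/4, -1/5) = -117/40.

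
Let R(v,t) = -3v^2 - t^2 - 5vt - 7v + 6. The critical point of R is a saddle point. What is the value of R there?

∂R/∂v = -6v - 5t - 7 = 0 and ∂R/∂t = -5v - 2t = 0, so (v, t) = (14/13, -35/13).
The Hessian has R_{vv} = -6, R_{tt} = -2, R_{vt} = -5, giving D = -13 < 0, so the point is a saddle point.
R(14/13, -35/13) = 29/13.

29/13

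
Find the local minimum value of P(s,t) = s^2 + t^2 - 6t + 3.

-6

∂P/∂s = 2s = 0 and ∂P/∂t = 2t - 6 = 0, so (s, t) = (0, 3).
The Hessian has P_{ss} = 2, P_{tt} = 2, P_{st} = 0, giving D = 4 > 0 with P_{ss} > 0, so the point is a local minimum.
P(0, 3) = -6.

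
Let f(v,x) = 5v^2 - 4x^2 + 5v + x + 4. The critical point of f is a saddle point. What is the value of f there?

45/16

∂f/∂v = 10v + 5 = 0 and ∂f/∂x = -8x + 1 = 0, so (v, x) = (-1/2, 1/8).
The Hessian has f_{vv} = 10, f_{xx} = -8, f_{vx} = 0, giving D = -80 < 0, so the point is a saddle point.
f(-1/2, 1/8) = 45/16.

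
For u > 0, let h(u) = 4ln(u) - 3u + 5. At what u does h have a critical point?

h'(u) = 4/u − 3 = 0 gives u = 4/3.
h''(u) = -4/u², which is negative for u > 0, so this is a local maximum.
h(4/3) = 4·ln(4/3) - 4 + 5 ≈ 2.1507.

4/3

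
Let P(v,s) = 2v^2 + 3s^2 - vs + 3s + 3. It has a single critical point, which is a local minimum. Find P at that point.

∂P/∂v = 4v - s = 0 and ∂P/∂s = -v + 6s + 3 = 0, so (v, s) = (-3/23, -12/23).
The Hessian has P_{vv} = 4, P_{ss} = 6, P_{vs} = -1, giving D = 23 > 0 with P_{vv} > 0, so the point is a local minimum.
P(-3/23, -12/23) = 51/23.

51/23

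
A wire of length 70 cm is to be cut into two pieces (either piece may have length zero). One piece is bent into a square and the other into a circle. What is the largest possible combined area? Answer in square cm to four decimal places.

389.9296

Let x be the length used for the square. Square side x/4; circle radius (70−x)/(2π).
A(x) = (x/4)² + π·((70−x)/(2π))² = x²/16 + (70−x)²/(4π) for 0 ≤ x ≤ 70. A'(x) = x/8 − (70−x)/(2π) = 0 gives x = 4·70/(π+4) ≈ 39.2069.
A'' > 0, so the interior critical point is a minimum; the maximum is at an endpoint. A(0) = 389.9296 and A(70) = 306.2500, so the largest area is 389.9296.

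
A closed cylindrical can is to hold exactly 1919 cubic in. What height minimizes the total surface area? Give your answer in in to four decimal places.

With radius r and height h, πr²h = 1919 so h = 1919/(πr²), and S(r) = 2πr² + 2πrh = 2πr² + 2·1919/r.
S'(r) = 4πr − 2·1919/r² = 0 ⇒ r³ = 1919/(2π), so r ≈ 6.7344 and h = 2r ≈ 13.4688.
S''(r) = 4π + 4·1919/r³ > 0, so this is the minimum; S ≈ 854.8656.

13.4688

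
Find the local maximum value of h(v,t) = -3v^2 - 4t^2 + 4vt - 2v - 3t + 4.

∂h/∂v = -6v + 4t - 2 = 0 and ∂h/∂t = 4v - 8t - 3 = 0, so (v, t) = (-7/8, -13/16).
The Hessian has h_{vv} = -6, h_{tt} = -8, h_{vt} = 4, giving D = 32 > 0 with h_{vv} < 0, so the point is a local maximum.
h(-7/8, -13/16) = 195/32.

195/32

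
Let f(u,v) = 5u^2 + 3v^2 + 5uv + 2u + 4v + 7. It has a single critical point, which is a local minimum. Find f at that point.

193/35

∂f/∂u = 10u + 5v + 2 = 0 and ∂f/∂v = 5u + 6v + 4 = 0, so (u, v) = (8/35, -6/7).
The Hessian has f_{uu} = 10, f_{vv} = 6, f_{uv} = 5, giving D = 35 > 0 with f_{uu} > 0, so the point is a local minimum.
f(8/35, -6/7) = 193/35.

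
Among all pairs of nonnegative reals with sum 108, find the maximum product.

2916

With x + y = 108, the product is P(x) = x(108 − x).
P'(x) = 108 − 2x = 0 gives x = 54; P'' = −2 < 0, so this is the maximum.
P = 54·54 = 2916.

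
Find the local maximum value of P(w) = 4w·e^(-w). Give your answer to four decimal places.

1.4715

P'(w) = 4·e^(-w) + (4w)·(-1)·e^(-w) = (-4w + 4)·e^(-w). Since e^(-w) > 0, the only critical point is w = 1.
P''(1) has the same sign as -4 < 0, so this is a local maximum.
P(1) = (4)·e^(-1) ≈ 1.4715.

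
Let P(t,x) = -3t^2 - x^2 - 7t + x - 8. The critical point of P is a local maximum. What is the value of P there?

-11/3

∂P/∂t = -6t - 7 = 0 and ∂P/∂x = -2x + 1 = 0, so (t, x) = (-7/6, 1/2).
The Hessian has P_{tt} = -6, P_{xx} = -2, P_{tx} = 0, giving D = 12 > 0 with P_{tt} < 0, so the point is a local maximum.
P(-7/6, 1/2) = -11/3.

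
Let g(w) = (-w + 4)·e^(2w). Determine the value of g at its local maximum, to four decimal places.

g'(w) = (-1)·e^(2w) + (-w + 4)·2·e^(2w) = (-2w + 7)·e^(2w). Since e^(2w) > 0, the only critical point is w = 7/2.
g''(7/2) has the same sign as -2 < 0, so this is a local maximum.
g(7/2) = (1/2)·e^(7) ≈ 548.3166.

548.3166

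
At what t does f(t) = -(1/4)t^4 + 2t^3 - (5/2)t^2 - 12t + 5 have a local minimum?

Critical points: f'(t) = -t^3 + 6t^2 - 5t - 12 vanishes at t = -1, 3, 4.
Since f''(t) = -3t^2 + 12t - 5, we get f''(-1) = -20 < 0 ⇒ local maximum; f''(3) = 4 > 0 ⇒ local minimum; f''(4) = -5 < 0 ⇒ local maximum.
Thus f has its local minimum at t = 3, with value -79/4.

3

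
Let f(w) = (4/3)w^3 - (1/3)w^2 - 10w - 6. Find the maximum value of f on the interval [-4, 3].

The derivative is 4w^2 - (2/3)w - 10, which vanishes at w = -3/2 and w = 5/3.
Evaluating at the critical points and endpoints: f(-4) = -170/3,  f(-3/2) = 15/4,  f(5/3) = -1411/81,  f(3) = -3.
The maximum over the interval is 15/4, attained at w = -3/2.

15/4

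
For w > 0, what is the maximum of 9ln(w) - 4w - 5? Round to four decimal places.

P'(w) = 9/w − 4 = 0 gives w = 9/4.
P''(w) = -9/w², which is negative for w > 0, so this is a local maximum.
P(9/4) = 9·ln(9/4) - 9 - 5 ≈ -6.7016.

-6.7016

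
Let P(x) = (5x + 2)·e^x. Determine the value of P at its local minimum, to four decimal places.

Differentiating with the product rule gives P'(x) = (5x + 7)·e^x. Since e^x > 0, the only critical point is x = -7/5.
P''(-7/5) has the same sign as 5 > 0, so this is a local minimum.
P(-7/5) = (-5)·e^(-7/5) ≈ -1.2330.

-1.2330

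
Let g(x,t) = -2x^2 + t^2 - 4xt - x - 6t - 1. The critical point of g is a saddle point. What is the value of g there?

-71/24

∂g/∂x = -4x - 4t - 1 = 0 and ∂g/∂t = -4x + 2t - 6 = 0, so (x, t) = (-13/12, 5/6).
The Hessian has g_{xx} = -4, g_{tt} = 2, g_{xt} = -4, giving D = -24 < 0, so the point is a saddle point.
g(-13/12, 5/6) = -71/24.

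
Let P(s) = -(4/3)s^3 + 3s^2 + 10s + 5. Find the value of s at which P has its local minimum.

Critical points: P'(s) = -4s^2 + 6s + 10 vanishes at s = -1, 5/2.
Second-derivative test with P''(s) = -8s + 6: P''(-1) = 14 > 0 ⇒ local minimum; P''(5/2) = -14 < 0 ⇒ local maximum.
So the local minimum value is P(-1) = -2/3.

-1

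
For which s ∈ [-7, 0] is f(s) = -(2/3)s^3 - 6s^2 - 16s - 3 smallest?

0

f'(s) = -2s^2 - 12s - 16, which vanishes at s = -4 and s = -2.
Candidates: f(-7) = 131/3; f(-4) = 23/3; f(-2) = 31/3; f(0) = -3.
The minimum over the interval is -3, attained at s = 0.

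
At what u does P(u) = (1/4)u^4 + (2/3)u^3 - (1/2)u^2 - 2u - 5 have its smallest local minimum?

P'(u) = u^3 + 2u^2 - u - 2 = 0 at u = -2, -1, 1.
Second-derivative test with P''(u) = 3u^2 + 4u - 1: P''(-2) = 3 > 0 ⇒ local minimum; P''(-1) = -2 < 0 ⇒ local maximum; P''(1) = 6 > 0 ⇒ local minimum.
So the smallest local minimum value is P(1) = -79/12.

1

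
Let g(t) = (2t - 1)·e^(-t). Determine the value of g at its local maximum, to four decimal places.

0.4463

g'(t) = 2·e^(-t) + (2t - 1)·(-1)·e^(-t) = (-2t + 3)·e^(-t). Since e^(-t) > 0, the only critical point is t = 3/2.
g''(3/2) has the same sign as -2 < 0, so this is a local maximum.
g(3/2) = (2)·e^(-3/2) ≈ 0.4463.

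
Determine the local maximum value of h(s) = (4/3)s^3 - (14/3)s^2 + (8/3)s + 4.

h'(s) = 4s^2 - (28/3)s + 8/3 = 0 at s = 1/3, 2.
Second-derivative test with h''(s) = 8s - 28/3: h''(1/3) = -20/3 < 0 ⇒ local maximum; h''(2) = 20/3 > 0 ⇒ local minimum.
Thus h has its local maximum at s = 1/3, with value 358/81.

358/81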